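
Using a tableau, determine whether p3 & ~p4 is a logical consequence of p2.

No

Initial set: {p2; ~(p3 & ~p4)}.
~(p3 & ~p4): β-rule — branch into ~p3  //  ~~p4.
  branch 1 (add ~p3):
    ○ open, literals {p2=true, p3=false}.
  branch 2 (add ~~p4):
    ○ open, literals {p2=true, p4=true}.
0 branches closed, 2 open.
An open branch gives a countermodel: p2=true, p3=false (unmentioned atoms arbitrary); the premises hold there but the conclusion fails.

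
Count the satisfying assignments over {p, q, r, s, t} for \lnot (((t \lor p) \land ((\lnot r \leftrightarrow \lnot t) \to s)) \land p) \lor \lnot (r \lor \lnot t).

24

Initial set: {T (\lnot (((t \lor p) \land ((\lnot r \leftrightarrow \lnot t) \to s)) \land p) \lor \lnot (r \lor \lnot t))}.
T (\lnot (((t \lor p) \land ((\lnot r \leftrightarrow \lnot t) \to s)) \land p) \lor \lnot (r \lor \lnot t)): β-rule — branch into T \lnot (((t \lor p) \land ((\lnot r \leftrightarrow \lnot t) \to s)) \land p)  //  T \lnot (r \lor \lnot t).
  branch 1 (add T \lnot (((t \lor p) \land ((\lnot r \leftrightarrow \lnot t) \to s)) \land p)):
    T \lnot (((t \lor p) \land ((\lnot r \leftrightarrow \lnot t) \to s)) \land p): β-rule — branch into F ((t \lor p) \land ((\lnot r \leftrightarrow \lnot t) \to s))  //  F p.
      branch 1.1 (add F ((t \lor p) \land ((\lnot r \leftrightarrow \lnot t) \to s))):
        F ((t \lor p) \land ((\lnot r \leftrightarrow \lnot t) \to s)): β-rule — branch into F (t \lor p)  //  F ((\lnot r \leftrightarrow \lnot t) \to s).
          branch 1.1.1 (add F (t \lor p)):
            F (t \lor p): α-rule — add F t, F p.
            ○ open, literals {p=F, t=F}.
          branch 1.1.2 (add F ((\lnot r \leftrightarrow \lnot t) \to s)):
            F ((\lnot r \leftrightarrow \lnot t) \to s): α-rule — add T (\lnot r \leftrightarrow \lnot t), F s.
            T (\lnot r \leftrightarrow \lnot t): β-rule — branch into T \lnot r, T \lnot t  //  F \lnot r, F \lnot t.
              branch 1.1.2.1 (add T \lnot r, T \lnot t):
                ○ open, literals {r=F, s=F, t=F}.
              branch 1.1.2.2 (add F \lnot r, F \lnot t):
                ○ open, literals {r=T, s=F, t=T}.
      branch 1.2 (add F p):
        ○ open, literals {p=F}.
  branch 2 (add T \lnot (r \lor \lnot t)):
    T \lnot (r \lor \lnot t): α-rule — add F r, F \lnot t.
    ○ open, literals {r=F, t=T}.
0 branches closed, 5 open.
Each open branch fixes some atoms; the unmentioned ones are free. Counting distinct full assignments: branch {p=F, t=F} (q, r, s) contributes 8 new; branch {r=F, s=F, t=F} (p, q) contributes 2 new; branch {r=T, s=F, t=T} (p, q) contributes 4 new; branch {p=F} (q, r, s, t) contributes 6 new; branch {r=F, t=T} (p, q, s) contributes 4 new. Total: 24.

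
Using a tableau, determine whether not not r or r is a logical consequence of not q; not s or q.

Initial set: {T not q; T (not s or q); F (not not r or r)}.
F (not not r or r): α-rule — add F not not r, F r.
F not not r: drop double negation, giving F r.
T (not s or q): β-rule — branch into T not s  //  T q.
  branch 1 (add T not s):
    ○ open, literals {q=0, r=0, s=0}.
  branch 2 (add T q):
    × closes — contains both q and not q.
1 branch closed, 1 open.
An open branch gives a countermodel: q=0, r=0, s=0 (unmentioned atoms arbitrary); the premises hold there but the conclusion fails.

No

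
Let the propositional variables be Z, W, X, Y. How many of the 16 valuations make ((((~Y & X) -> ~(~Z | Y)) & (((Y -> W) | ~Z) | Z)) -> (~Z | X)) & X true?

Initial set: {(((((~Y & X) -> ~(~Z | Y)) & (((Y -> W) | ~Z) | Z)) -> (~Z | X)) & X)}.
(((((~Y & X) -> ~(~Z | Y)) & (((Y -> W) | ~Z) | Z)) -> (~Z | X)) & X): α-rule — add ((((~Y & X) -> ~(~Z | Y)) & (((Y -> W) | ~Z) | Z)) -> (~Z | X)), X.
((((~Y & X) -> ~(~Z | Y)) & (((Y -> W) | ~Z) | Z)) -> (~Z | X)): β-rule — branch into ~(((~Y & X) -> ~(~Z | Y)) & (((Y -> W) | ~Z) | Z))  //  (~Z | X).
  branch 1 (add ~(((~Y & X) -> ~(~Z | Y)) & (((Y -> W) | ~Z) | Z))):
    ~(((~Y & X) -> ~(~Z | Y)) & (((Y -> W) | ~Z) | Z)): β-rule — branch into ~((~Y & X) -> ~(~Z | Y))  //  ~(((Y -> W) | ~Z) | Z).
      branch 1.1 (add ~((~Y & X) -> ~(~Z | Y))):
        ~((~Y & X) -> ~(~Z | Y)): α-rule — add (~Y & X), ~~(~Z | Y).
        (~Y & X): α-rule — add ~Y, X.
        ~~(~Z | Y): β-rule — branch into ~Z  //  Y.
          branch 1.1.1 (add ~Z):
            ○ open, literals {X=true, Y=false, Z=false}.
          branch 1.1.2 (add Y):
            × closes — contains both Y and ~Y.
      branch 1.2 (add ~(((Y -> W) | ~Z) | Z)):
        ~(((Y -> W) | ~Z) | Z): α-rule — add ~((Y -> W) | ~Z), ~Z.
        ~((Y -> W) | ~Z): α-rule — add ~(Y -> W), ~~Z.
        × closes — contains both Z and ~Z.
  branch 2 (add (~Z | X)):
    (~Z | X): β-rule — branch into ~Z  //  X.
      branch 2.1 (add ~Z):
        ○ open, literals {X=true, Z=false}.
      branch 2.2 (add X):
        ○ open, literals {X=true}.
2 branches closed, 3 open.
Each open branch fixes some atoms; the unmentioned ones are free. Counting distinct full assignments: branch {X=true, Y=false, Z=false} (W) contributes 2 new; branch {X=true, Z=false} (W, Y) contributes 2 new; branch {X=true} (Z, W, Y) contributes 4 new. Total: 8.

8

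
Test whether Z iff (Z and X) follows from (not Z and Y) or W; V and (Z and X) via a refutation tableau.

Initial set: {T ((not Z and Y) or W); T (V and (Z and X)); F (Z iff (Z and X))}.
T (V and (Z and X)): α-rule — add T V, T (Z and X).
T (Z and X): α-rule — add T Z, T X.
T ((not Z and Y) or W): β-rule — branch into T (not Z and Y)  //  T W.
  branch 1 (add T (not Z and Y)):
    T (not Z and Y): α-rule — add T not Z, T Y.
    × closes — contains both Z and not Z.
  branch 2 (add T W):
    F (Z iff (Z and X)): β-rule — branch into T Z, F (Z and X)  //  F Z, T (Z and X).
      branch 2.1 (add T Z, F (Z and X)):
        F (Z and X): β-rule — branch into F Z  //  F X.
          branch 2.1.1 (add F Z):
            × closes — contains both Z and not Z.
          branch 2.1.2 (add F X):
            × closes — contains both X and not X.
      branch 2.2 (add F Z, T (Z and X)):
        × closes — contains both Z and not Z.
All 4 branches close.
Every branch closed, so the premises entail the conclusion.

Yes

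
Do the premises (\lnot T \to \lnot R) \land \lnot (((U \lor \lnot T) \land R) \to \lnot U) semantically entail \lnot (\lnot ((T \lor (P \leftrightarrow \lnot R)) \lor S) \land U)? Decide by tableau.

Initial set: {((\lnot T \to \lnot R) \land \lnot (((U \lor \lnot T) \land R) \to \lnot U)); \lnot \lnot (\lnot ((T \lor (P \leftrightarrow \lnot R)) \lor S) \land U)}.
((\lnot T \to \lnot R) \land \lnot (((U \lor \lnot T) \land R) \to \lnot U)): α-rule — add (\lnot T \to \lnot R), \lnot (((U \lor \lnot T) \land R) \to \lnot U).
\lnot \lnot (\lnot ((T \lor (P \leftrightarrow \lnot R)) \lor S) \land U): α-rule — add \lnot ((T \lor (P \leftrightarrow \lnot R)) \lor S), U.
\lnot (((U \lor \lnot T) \land R) \to \lnot U): α-rule — add ((U \lor \lnot T) \land R), \lnot \lnot U.
\lnot ((T \lor (P \leftrightarrow \lnot R)) \lor S): α-rule — add \lnot (T \lor (P \leftrightarrow \lnot R)), \lnot S.
((U \lor \lnot T) \land R): α-rule — add (U \lor \lnot T), R.
\lnot (T \lor (P \leftrightarrow \lnot R)): α-rule — add \lnot T, \lnot (P \leftrightarrow \lnot R).
(\lnot T \to \lnot R): β-rule — branch into \lnot \lnot T  //  \lnot R.
  branch 1 (add \lnot \lnot T):
    × closes — contains both T and \lnot T.
  branch 2 (add \lnot R):
    × closes — contains both R and \lnot R.
All 2 branches close.
Every branch closed, so the premises entail the conclusion.

Yes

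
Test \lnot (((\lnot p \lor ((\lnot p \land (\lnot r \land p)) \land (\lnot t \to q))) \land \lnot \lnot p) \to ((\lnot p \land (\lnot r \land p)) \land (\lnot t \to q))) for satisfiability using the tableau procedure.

Initial set: {\lnot (((\lnot p \lor ((\lnot p \land (\lnot r \land p)) \land (\lnot t \to q))) \land \lnot \lnot p) \to ((\lnot p \land (\lnot r \land p)) \land (\lnot t \to q)))}.
\lnot (((\lnot p \lor ((\lnot p \land (\lnot r \land p)) \land (\lnot t \to q))) \land \lnot \lnot p) \to ((\lnot p \land (\lnot r \land p)) \land (\lnot t \to q))): α-rule — add ((\lnot p \lor ((\lnot p \land (\lnot r \land p)) \land (\lnot t \to q))) \land \lnot \lnot p), \lnot ((\lnot p \land (\lnot r \land p)) \land (\lnot t \to q)).
((\lnot p \lor ((\lnot p \land (\lnot r \land p)) \land (\lnot t \to q))) \land \lnot \lnot p): α-rule — add (\lnot p \lor ((\lnot p \land (\lnot r \land p)) \land (\lnot t \to q))), \lnot \lnot p.
\lnot \lnot p: drop double negation, giving p.
\lnot ((\lnot p \land (\lnot r \land p)) \land (\lnot t \to q)): β-rule — branch into \lnot (\lnot p \land (\lnot r \land p))  //  \lnot (\lnot t \to q).
  branch 1 (add \lnot (\lnot p \land (\lnot r \land p))):
    (\lnot p \lor ((\lnot p \land (\lnot r \land p)) \land (\lnot t \to q))): β-rule — branch into \lnot p  //  ((\lnot p \land (\lnot r \land p)) \land (\lnot t \to q)).
      branch 1.1 (add \lnot p):
        × closes — contains both p and \lnot p.
      branch 1.2 (add ((\lnot p \land (\lnot r \land p)) \land (\lnot t \to q))):
        ((\lnot p \land (\lnot r \land p)) \land (\lnot t \to q)): α-rule — add (\lnot p \land (\lnot r \land p)), (\lnot t \to q).
        (\lnot p \land (\lnot r \land p)): α-rule — add \lnot p, (\lnot r \land p).
        × closes — contains both p and \lnot p.
  branch 2 (add \lnot (\lnot t \to q)):
    \lnot (\lnot t \to q): α-rule — add \lnot t, \lnot q.
    (\lnot p \lor ((\lnot p \land (\lnot r \land p)) \land (\lnot t \to q))): β-rule — branch into \lnot p  //  ((\lnot p \land (\lnot r \land p)) \land (\lnot t \to q)).
      branch 2.1 (add \lnot p):
        × closes — contains both p and \lnot p.
      branch 2.2 (add ((\lnot p \land (\lnot r \land p)) \land (\lnot t \to q))):
        ((\lnot p \land (\lnot r \land p)) \land (\lnot t \to q)): α-rule — add (\lnot p \land (\lnot r \land p)), (\lnot t \to q).
        (\lnot p \land (\lnot r \land p)): α-rule — add \lnot p, (\lnot r \land p).
        × closes — contains both p and \lnot p.
All 4 branches close.
Every branch closed; the formula is unsatisfiable.

Unsatisfiable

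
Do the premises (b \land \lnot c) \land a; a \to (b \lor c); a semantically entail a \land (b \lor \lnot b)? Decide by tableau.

Yes

Initial set: {((b \land \lnot c) \land a); (a \to (b \lor c)); a; \lnot (a \land (b \lor \lnot b))}.
((b \land \lnot c) \land a): α-rule — add (b \land \lnot c), a.
(b \land \lnot c): α-rule — add b, \lnot c.
(a \to (b \lor c)): β-rule — branch into \lnot a  //  (b \lor c).
  branch 1 (add \lnot a):
    × closes — contains both a and \lnot a.
  branch 2 (add (b \lor c)):
    \lnot (a \land (b \lor \lnot b)): β-rule — branch into \lnot a  //  \lnot (b \lor \lnot b).
      branch 2.1 (add \lnot a):
        × closes — contains both a and \lnot a.
      branch 2.2 (add \lnot (b \lor \lnot b)):
        \lnot (b \lor \lnot b): α-rule — add \lnot b, \lnot \lnot b.
        × closes — contains both b and \lnot b.
All 3 branches close.
Every branch closed, so the premises entail the conclusion.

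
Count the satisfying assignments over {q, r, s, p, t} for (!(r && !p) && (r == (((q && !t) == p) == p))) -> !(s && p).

Initial set: {((!(r && !p) && (r == (((q && !t) == p) == p))) -> !(s && p))}.
((!(r && !p) && (r == (((q && !t) == p) == p))) -> !(s && p)): β-rule — branch into !(!(r && !p) && (r == (((q && !t) == p) == p)))  //  !(s && p).
  branch 1 (add !(!(r && !p) && (r == (((q && !t) == p) == p)))):
    !(!(r && !p) && (r == (((q && !t) == p) == p))): β-rule — branch into !!(r && !p)  //  !(r == (((q && !t) == p) == p)).
      branch 1.1 (add !!(r && !p)):
        !!(r && !p): α-rule — add r, !p.
        ○ open, literals {p=0, r=1}.
      branch 1.2 (add !(r == (((q && !t) == p) == p))):
        !(r == (((q && !t) == p) == p)): β-rule — branch into r, !(((q && !t) == p) == p)  //  !r, (((q && !t) == p) == p).
          branch 1.2.1 (add r, !(((q && !t) == p) == p)):
            !(((q && !t) == p) == p): β-rule — branch into ((q && !t) == p), !p  //  !((q && !t) == p), p.
              branch 1.2.1.1 (add ((q && !t) == p), !p):
                ((q && !t) == p): β-rule — branch into (q && !t), p  //  !(q && !t), !p.
                  branch 1.2.1.1.1 (add (q && !t), p):
                    × closes — contains both p and !p.
                  branch 1.2.1.1.2 (add !(q && !t), !p):
                    !(q && !t): β-rule — branch into !q  //  !!t.
                      branch 1.2.1.1.2.1 (add !q):
                        ○ open, literals {p=0, q=0, r=1}.
                      branch 1.2.1.1.2.2 (add !!t):
                        ○ open, literals {p=0, r=1, t=1}.
              branch 1.2.1.2 (add !((q && !t) == p), p):
                !((q && !t) == p): β-rule — branch into (q && !t), !p  //  !(q && !t), p.
                  branch 1.2.1.2.1 (add (q && !t), !p):
                    × closes — contains both p and !p.
                  branch 1.2.1.2.2 (add !(q && !t), p):
                    !(q && !t): β-rule — branch into !q  //  !!t.
                      branch 1.2.1.2.2.1 (add !q):
                        ○ open, literals {p=1, q=0, r=1}.
                      branch 1.2.1.2.2.2 (add !!t):
                        ○ open, literals {p=1, r=1, t=1}.
          branch 1.2.2 (add !r, (((q && !t) == p) == p)):
            (((q && !t) == p) == p): β-rule — branch into ((q && !t) == p), p  //  !((q && !t) == p), !p.
              branch 1.2.2.1 (add ((q && !t) == p), p):
                ((q && !t) == p): β-rule — branch into (q && !t), p  //  !(q && !t), !p.
                  branch 1.2.2.1.1 (add (q && !t), p):
                    (q && !t): α-rule — add q, !t.
                    ○ open, literals {p=1, q=1, r=0, t=0}.
                  branch 1.2.2.1.2 (add !(q && !t), !p):
                    × closes — contains both p and !p.
              branch 1.2.2.2 (add !((q && !t) == p), !p):
                !((q && !t) == p): β-rule — branch into (q && !t), !p  //  !(q && !t), p.
                  branch 1.2.2.2.1 (add (q && !t), !p):
                    (q && !t): α-rule — add q, !t.
                    ○ open, literals {p=0, q=1, r=0, t=0}.
                  branch 1.2.2.2.2 (add !(q && !t), p):
                    × closes — contains both p and !p.
  branch 2 (add !(s && p)):
    !(s && p): β-rule — branch into !s  //  !p.
      branch 2.1 (add !s):
        ○ open, literals {s=0}.
      branch 2.2 (add !p):
        ○ open, literals {p=0}.
4 branches closed, 9 open.
Each open branch fixes some atoms; the unmentioned ones are free. Counting distinct full assignments: branch {p=0, r=1} (q, s, t) contributes 8 new; branch {p=0, q=0, r=1} (s, t) contributes 0 new; branch {p=0, r=1, t=1} (q, s) contributes 0 new; branch {p=1, q=0, r=1} (s, t) contributes 4 new; branch {p=1, r=1, t=1} (q, s) contributes 2 new; branch {p=1, q=1, r=0, t=0} (s) contributes 2 new; branch {p=0, q=1, r=0, t=0} (s) contributes 2 new; branch {s=0} (q, r, p, t) contributes 7 new; branch {p=0} (q, r, s, t) contributes 3 new. Total: 28.

28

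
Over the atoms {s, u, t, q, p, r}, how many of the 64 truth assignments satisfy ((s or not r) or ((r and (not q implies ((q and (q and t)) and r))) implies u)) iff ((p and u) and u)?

Initial set: {(((s or not r) or ((r and (not q implies ((q and (q and t)) and r))) implies u)) iff ((p and u) and u))}.
(((s or not r) or ((r and (not q implies ((q and (q and t)) and r))) implies u)) iff ((p and u) and u)): β-rule — branch into ((s or not r) or ((r and (not q implies ((q and (q and t)) and r))) implies u)), ((p and u) and u)  //  not ((s or not r) or ((r and (not q implies ((q and (q and t)) and r))) implies u)), not ((p and u) and u).
  branch 1 (add ((s or not r) or ((r and (not q implies ((q and (q and t)) and r))) implies u)), ((p and u) and u)):
    ((p and u) and u): α-rule — add (p and u), u.
    (p and u): α-rule — add p, u.
    ((s or not r) or ((r and (not q implies ((q and (q and t)) and r))) implies u)): β-rule — branch into (s or not r)  //  ((r and (not q implies ((q and (q and t)) and r))) implies u).
      branch 1.1 (add (s or not r)):
        (s or not r): β-rule — branch into s  //  not r.
          branch 1.1.1 (add s):
            ○ open, literals {p=1, s=1, u=1}.
          branch 1.1.2 (add not r):
            ○ open, literals {p=1, r=0, u=1}.
      branch 1.2 (add ((r and (not q implies ((q and (q and t)) and r))) implies u)):
        ((r and (not q implies ((q and (q and t)) and r))) implies u): β-rule — branch into not (r and (not q implies ((q and (q and t)) and r)))  //  u.
          branch 1.2.1 (add not (r and (not q implies ((q and (q and t)) and r)))):
            not (r and (not q implies ((q and (q and t)) and r))): β-rule — branch into not r  //  not (not q implies ((q and (q and t)) and r)).
              branch 1.2.1.1 (add not r):
                ○ open, literals {p=1, r=0, u=1}.
              branch 1.2.1.2 (add not (not q implies ((q and (q and t)) and r))):
                not (not q implies ((q and (q and t)) and r)): α-rule — add not q, not ((q and (q and t)) and r).
                not ((q and (q and t)) and r): β-rule — branch into not (q and (q and t))  //  not r.
                  branch 1.2.1.2.1 (add not (q and (q and t))):
                    not (q and (q and t)): β-rule — branch into not q  //  not (q and t).
                      branch 1.2.1.2.1.1 (add not q):
                        ○ open, literals {p=1, q=0, u=1}.
                      branch 1.2.1.2.1.2 (add not (q and t)):
                        not (q and t): β-rule — branch into not q  //  not t.
                          branch 1.2.1.2.1.2.1 (add not q):
                            ○ open, literals {p=1, q=0, u=1}.
                          branch 1.2.1.2.1.2.2 (add not t):
                            ○ open, literals {p=1, q=0, t=0, u=1}.
                  branch 1.2.1.2.2 (add not r):
                    ○ open, literals {p=1, q=0, r=0, u=1}.
          branch 1.2.2 (add u):
            ○ open, literals {p=1, u=1}.
  branch 2 (add not ((s or not r) or ((r and (not q implies ((q and (q and t)) and r))) implies u)), not ((p and u) and u)):
    not ((s or not r) or ((r and (not q implies ((q and (q and t)) and r))) implies u)): α-rule — add not (s or not r), not ((r and (not q implies ((q and (q and t)) and r))) implies u).
    not (s or not r): α-rule — add not s, not not r.
    not ((r and (not q implies ((q and (q and t)) and r))) implies u): α-rule — add (r and (not q implies ((q and (q and t)) and r))), not u.
    (r and (not q implies ((q and (q and t)) and r))): α-rule — add r, (not q implies ((q and (q and t)) and r)).
    not ((p and u) and u): β-rule — branch into not (p and u)  //  not u.
      branch 2.1 (add not (p and u)):
        (not q implies ((q and (q and t)) and r)): β-rule — branch into not not q  //  ((q and (q and t)) and r).
          branch 2.1.1 (add not not q):
            not (p and u): β-rule — branch into not p  //  not u.
              branch 2.1.1.1 (add not p):
                ○ open, literals {p=0, q=1, r=1, s=0, u=0}.
              branch 2.1.1.2 (add not u):
                ○ open, literals {q=1, r=1, s=0, u=0}.
          branch 2.1.2 (add ((q and (q and t)) and r)):
            ((q and (q and t)) and r): α-rule — add (q and (q and t)), r.
            (q and (q and t)): α-rule — add q, (q and t).
            (q and t): α-rule — add q, t.
            not (p and u): β-rule — branch into not p  //  not u.
              branch 2.1.2.1 (add not p):
                ○ open, literals {p=0, q=1, r=1, s=0, t=1, u=0}.
              branch 2.1.2.2 (add not u):
                ○ open, literals {q=1, r=1, s=0, t=1, u=0}.
      branch 2.2 (add not u):
        (not q implies ((q and (q and t)) and r)): β-rule — branch into not not q  //  ((q and (q and t)) and r).
          branch 2.2.1 (add not not q):
            ○ open, literals {q=1, r=1, s=0, u=0}.
          branch 2.2.2 (add ((q and (q and t)) and r)):
            ((q and (q and t)) and r): α-rule — add (q and (q and t)), r.
            (q and (q and t)): α-rule — add q, (q and t).
            (q and t): α-rule — add q, t.
            ○ open, literals {q=1, r=1, s=0, t=1, u=0}.
0 branches closed, 14 open.
Each open branch fixes some atoms; the unmentioned ones are free. Counting distinct full assignments: branch {p=1, s=1, u=1} (t, q, r) contributes 8 new; branch {p=1, r=0, u=1} (s, t, q) contributes 4 new; branch {p=1, r=0, u=1} (s, t, q) contributes 0 new; branch {p=1, q=0, u=1} (s, t, r) contributes 2 new; branch {p=1, q=0, u=1} (s, t, r) contributes 0 new; branch {p=1, q=0, t=0, u=1} (s, r) contributes 0 new; branch {p=1, q=0, r=0, u=1} (s, t) contributes 0 new; branch {p=1, u=1} (s, t, q, r) contributes 2 new; branch {p=0, q=1, r=1, s=0, u=0} (t) contributes 2 new; branch {q=1, r=1, s=0, u=0} (t, p) contributes 2 new; branch {p=0, q=1, r=1, s=0, t=1, u=0} (none free) contributes 0 new; branch {q=1, r=1, s=0, t=1, u=0} (p) contributes 0 new; branch {q=1, r=1, s=0, u=0} (t, p) contributes 0 new; branch {q=1, r=1, s=0, t=1, u=0} (p) contributes 0 new. Total: 20.

20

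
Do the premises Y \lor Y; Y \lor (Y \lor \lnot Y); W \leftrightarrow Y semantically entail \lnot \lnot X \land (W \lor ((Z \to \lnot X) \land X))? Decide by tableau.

Initial set: {(Y \lor Y); (Y \lor (Y \lor \lnot Y)); (W \leftrightarrow Y); \lnot (\lnot \lnot X \land (W \lor ((Z \to \lnot X) \land X)))}.
(Y \lor Y): β-rule — branch into Y  //  Y.
  branch 1 (add Y):
    (Y \lor (Y \lor \lnot Y)): β-rule — branch into Y  //  (Y \lor \lnot Y).
      branch 1.1 (add Y):
        (W \leftrightarrow Y): β-rule — branch into W, Y  //  \lnot W, \lnot Y.
          branch 1.1.1 (add W, Y):
            \lnot (\lnot \lnot X \land (W \lor ((Z \to \lnot X) \land X))): β-rule — branch into \lnot \lnot \lnot X  //  \lnot (W \lor ((Z \to \lnot X) \land X)).
              branch 1.1.1.1 (add \lnot \lnot \lnot X):
                \lnot \lnot \lnot X: drop double negation, giving \lnot X.
                ○ open, literals {W=T, X=F, Y=T}.
              branch 1.1.1.2 (add \lnot (W \lor ((Z \to \lnot X) \land X))):
                \lnot (W \lor ((Z \to \lnot X) \land X)): α-rule — add \lnot W, \lnot ((Z \to \lnot X) \land X).
                × closes — contains both W and \lnot W.
          branch 1.1.2 (add \lnot W, \lnot Y):
            × closes — contains both Y and \lnot Y.
      branch 1.2 (add (Y \lor \lnot Y)):
        (W \leftrightarrow Y): β-rule — branch into W, Y  //  \lnot W, \lnot Y.
          branch 1.2.1 (add W, Y):
            \lnot (\lnot \lnot X \land (W \lor ((Z \to \lnot X) \land X))): β-rule — branch into \lnot \lnot \lnot X  //  \lnot (W \lor ((Z \to \lnot X) \land X)).
              branch 1.2.1.1 (add \lnot \lnot \lnot X):
                \lnot \lnot \lnot X: drop double negation, giving \lnot X.
                (Y \lor \lnot Y): β-rule — branch into Y  //  \lnot Y.
                  branch 1.2.1.1.1 (add Y):
                    ○ open, literals {W=T, X=F, Y=T}.
                  branch 1.2.1.1.2 (add \lnot Y):
                    × closes — contains both Y and \lnot Y.
              branch 1.2.1.2 (add \lnot (W \lor ((Z \to \lnot X) \land X))):
                \lnot (W \lor ((Z \to \lnot X) \land X)): α-rule — add \lnot W, \lnot ((Z \to \lnot X) \land X).
                × closes — contains both W and \lnot W.
          branch 1.2.2 (add \lnot W, \lnot Y):
            × closes — contains both Y and \lnot Y.
  branch 2 (add Y):
    (Y \lor (Y \lor \lnot Y)): β-rule — branch into Y  //  (Y \lor \lnot Y).
      branch 2.1 (add Y):
        (W \leftrightarrow Y): β-rule — branch into W, Y  //  \lnot W, \lnot Y.
          branch 2.1.1 (add W, Y):
            \lnot (\lnot \lnot X \land (W \lor ((Z \to \lnot X) \land X))): β-rule — branch into \lnot \lnot \lnot X  //  \lnot (W \lor ((Z \to \lnot X) \land X)).
              branch 2.1.1.1 (add \lnot \lnot \lnot X):
                \lnot \lnot \lnot X: drop double negation, giving \lnot X.
                ○ open, literals {W=T, X=F, Y=T}.
              branch 2.1.1.2 (add \lnot (W \lor ((Z \to \lnot X) \land X))):
                \lnot (W \lor ((Z \to \lnot X) \land X)): α-rule — add \lnot W, \lnot ((Z \to \lnot X) \land X).
                × closes — contains both W and \lnot W.
          branch 2.1.2 (add \lnot W, \lnot Y):
            × closes — contains both Y and \lnot Y.
      branch 2.2 (add (Y \lor \lnot Y)):
        (W \leftrightarrow Y): β-rule — branch into W, Y  //  \lnot W, \lnot Y.
          branch 2.2.1 (add W, Y):
            \lnot (\lnot \lnot X \land (W \lor ((Z \to \lnot X) \land X))): β-rule — branch into \lnot \lnot \lnot X  //  \lnot (W \lor ((Z \to \lnot X) \land X)).
              branch 2.2.1.1 (add \lnot \lnot \lnot X):
                \lnot \lnot \lnot X: drop double negation, giving \lnot X.
                (Y \lor \lnot Y): β-rule — branch into Y  //  \lnot Y.
                  branch 2.2.1.1.1 (add Y):
                    ○ open, literals {W=T, X=F, Y=T}.
                  branch 2.2.1.1.2 (add \lnot Y):
                    × closes — contains both Y and \lnot Y.
              branch 2.2.1.2 (add \lnot (W \lor ((Z \to \lnot X) \land X))):
                \lnot (W \lor ((Z \to \lnot X) \land X)): α-rule — add \lnot W, \lnot ((Z \to \lnot X) \land X).
                × closes — contains both W and \lnot W.
          branch 2.2.2 (add \lnot W, \lnot Y):
            × closes — contains both Y and \lnot Y.
10 branches closed, 4 open.
An open branch gives a countermodel: W=T, X=F, Y=T (unmentioned atoms arbitrary); the premises hold there but the conclusion fails.

No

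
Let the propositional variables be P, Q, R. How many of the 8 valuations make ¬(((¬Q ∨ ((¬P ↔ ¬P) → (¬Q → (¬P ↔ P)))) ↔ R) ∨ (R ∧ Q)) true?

4

Initial set: {¬(((¬Q ∨ ((¬P ↔ ¬P) → (¬Q → (¬P ↔ P)))) ↔ R) ∨ (R ∧ Q))}.
¬(((¬Q ∨ ((¬P ↔ ¬P) → (¬Q → (¬P ↔ P)))) ↔ R) ∨ (R ∧ Q)): α-rule — add ¬((¬Q ∨ ((¬P ↔ ¬P) → (¬Q → (¬P ↔ P)))) ↔ R), ¬(R ∧ Q).
¬((¬Q ∨ ((¬P ↔ ¬P) → (¬Q → (¬P ↔ P)))) ↔ R): β-rule — branch into (¬Q ∨ ((¬P ↔ ¬P) → (¬Q → (¬P ↔ P)))), ¬R  //  ¬(¬Q ∨ ((¬P ↔ ¬P) → (¬Q → (¬P ↔ P)))), R.
  branch 1 (add (¬Q ∨ ((¬P ↔ ¬P) → (¬Q → (¬P ↔ P)))), ¬R):
    ¬(R ∧ Q): β-rule — branch into ¬R  //  ¬Q.
      branch 1.1 (add ¬R):
        (¬Q ∨ ((¬P ↔ ¬P) → (¬Q → (¬P ↔ P)))): β-rule — branch into ¬Q  //  ((¬P ↔ ¬P) → (¬Q → (¬P ↔ P))).
          branch 1.1.1 (add ¬Q):
            ○ open, literals {Q=false, R=false}.
          branch 1.1.2 (add ((¬P ↔ ¬P) → (¬Q → (¬P ↔ P)))):
            ((¬P ↔ ¬P) → (¬Q → (¬P ↔ P))): β-rule — branch into ¬(¬P ↔ ¬P)  //  (¬Q → (¬P ↔ P)).
              branch 1.1.2.1 (add ¬(¬P ↔ ¬P)):
                ¬(¬P ↔ ¬P): β-rule — branch into ¬P, ¬¬P  //  ¬¬P, ¬P.
                  branch 1.1.2.1.1 (add ¬P, ¬¬P):
                    × closes — contains both P and ¬P.
                  branch 1.1.2.1.2 (add ¬¬P, ¬P):
                    × closes — contains both P and ¬P.
              branch 1.1.2.2 (add (¬Q → (¬P ↔ P))):
                (¬Q → (¬P ↔ P)): β-rule — branch into ¬¬Q  //  (¬P ↔ P).
                  branch 1.1.2.2.1 (add ¬¬Q):
                    ○ open, literals {Q=true, R=false}.
                  branch 1.1.2.2.2 (add (¬P ↔ P)):
                    (¬P ↔ P): β-rule — branch into ¬P, P  //  ¬¬P, ¬P.
                      branch 1.1.2.2.2.1 (add ¬P, P):
                        × closes — contains both P and ¬P.
                      branch 1.1.2.2.2.2 (add ¬¬P, ¬P):
                        × closes — contains both P and ¬P.
      branch 1.2 (add ¬Q):
        (¬Q ∨ ((¬P ↔ ¬P) → (¬Q → (¬P ↔ P)))): β-rule — branch into ¬Q  //  ((¬P ↔ ¬P) → (¬Q → (¬P ↔ P))).
          branch 1.2.1 (add ¬Q):
            ○ open, literals {Q=false, R=false}.
          branch 1.2.2 (add ((¬P ↔ ¬P) → (¬Q → (¬P ↔ P)))):
            ((¬P ↔ ¬P) → (¬Q → (¬P ↔ P))): β-rule — branch into ¬(¬P ↔ ¬P)  //  (¬Q → (¬P ↔ P)).
              branch 1.2.2.1 (add ¬(¬P ↔ ¬P)):
                ¬(¬P ↔ ¬P): β-rule — branch into ¬P, ¬¬P  //  ¬¬P, ¬P.
                  branch 1.2.2.1.1 (add ¬P, ¬¬P):
                    × closes — contains both P and ¬P.
                  branch 1.2.2.1.2 (add ¬¬P, ¬P):
                    × closes — contains both P and ¬P.
              branch 1.2.2.2 (add (¬Q → (¬P ↔ P))):
                (¬Q → (¬P ↔ P)): β-rule — branch into ¬¬Q  //  (¬P ↔ P).
                  branch 1.2.2.2.1 (add ¬¬Q):
                    × closes — contains both Q and ¬Q.
                  branch 1.2.2.2.2 (add (¬P ↔ P)):
                    (¬P ↔ P): β-rule — branch into ¬P, P  //  ¬¬P, ¬P.
                      branch 1.2.2.2.2.1 (add ¬P, P):
                        × closes — contains both P and ¬P.
                      branch 1.2.2.2.2.2 (add ¬¬P, ¬P):
                        × closes — contains both P and ¬P.
  branch 2 (add ¬(¬Q ∨ ((¬P ↔ ¬P) → (¬Q → (¬P ↔ P)))), R):
    ¬(¬Q ∨ ((¬P ↔ ¬P) → (¬Q → (¬P ↔ P)))): α-rule — add ¬¬Q, ¬((¬P ↔ ¬P) → (¬Q → (¬P ↔ P))).
    ¬((¬P ↔ ¬P) → (¬Q → (¬P ↔ P))): α-rule — add (¬P ↔ ¬P), ¬(¬Q → (¬P ↔ P)).
    ¬(¬Q → (¬P ↔ P)): α-rule — add ¬Q, ¬(¬P ↔ P).
    × closes — contains both Q and ¬Q.
10 branches closed, 3 open.
Each open branch fixes some atoms; the unmentioned ones are free. Counting distinct full assignments: branch {Q=false, R=false} (P) contributes 2 new; branch {Q=true, R=false} (P) contributes 2 new; branch {Q=false, R=false} (P) contributes 0 new. Total: 4.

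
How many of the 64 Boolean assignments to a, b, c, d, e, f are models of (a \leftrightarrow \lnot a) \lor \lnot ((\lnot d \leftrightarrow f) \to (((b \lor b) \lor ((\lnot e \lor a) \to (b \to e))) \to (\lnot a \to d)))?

8

Initial set: {((a \leftrightarrow \lnot a) \lor \lnot ((\lnot d \leftrightarrow f) \to (((b \lor b) \lor ((\lnot e \lor a) \to (b \to e))) \to (\lnot a \to d))))}.
((a \leftrightarrow \lnot a) \lor \lnot ((\lnot d \leftrightarrow f) \to (((b \lor b) \lor ((\lnot e \lor a) \to (b \to e))) \to (\lnot a \to d)))): β-rule — branch into (a \leftrightarrow \lnot a)  //  \lnot ((\lnot d \leftrightarrow f) \to (((b \lor b) \lor ((\lnot e \lor a) \to (b \to e))) \to (\lnot a \to d))).
  branch 1 (add (a \leftrightarrow \lnot a)):
    (a \leftrightarrow \lnot a): β-rule — branch into a, \lnot a  //  \lnot a, \lnot \lnot a.
      branch 1.1 (add a, \lnot a):
        × closes — contains both a and \lnot a.
      branch 1.2 (add \lnot a, \lnot \lnot a):
        × closes — contains both a and \lnot a.
  branch 2 (add \lnot ((\lnot d \leftrightarrow f) \to (((b \lor b) \lor ((\lnot e \lor a) \to (b \to e))) \to (\lnot a \to d)))):
    \lnot ((\lnot d \leftrightarrow f) \to (((b \lor b) \lor ((\lnot e \lor a) \to (b \to e))) \to (\lnot a \to d))): α-rule — add (\lnot d \leftrightarrow f), \lnot (((b \lor b) \lor ((\lnot e \lor a) \to (b \to e))) \to (\lnot a \to d)).
    \lnot (((b \lor b) \lor ((\lnot e \lor a) \to (b \to e))) \to (\lnot a \to d)): α-rule — add ((b \lor b) \lor ((\lnot e \lor a) \to (b \to e))), \lnot (\lnot a \to d).
    \lnot (\lnot a \to d): α-rule — add \lnot a, \lnot d.
    (\lnot d \leftrightarrow f): β-rule — branch into \lnot d, f  //  \lnot \lnot d, \lnot f.
      branch 2.1 (add \lnot d, f):
        ((b \lor b) \lor ((\lnot e \lor a) \to (b \to e))): β-rule — branch into (b \lor b)  //  ((\lnot e \lor a) \to (b \to e)).
          branch 2.1.1 (add (b \lor b)):
            (b \lor b): β-rule — branch into b  //  b.
              branch 2.1.1.1 (add b):
                ○ open, literals {a=0, b=1, d=0, f=1}.
              branch 2.1.1.2 (add b):
                ○ open, literals {a=0, b=1, d=0, f=1}.
          branch 2.1.2 (add ((\lnot e \lor a) \to (b \to e))):
            ((\lnot e \lor a) \to (b \to e)): β-rule — branch into \lnot (\lnot e \lor a)  //  (b \to e).
              branch 2.1.2.1 (add \lnot (\lnot e \lor a)):
                \lnot (\lnot e \lor a): α-rule — add \lnot \lnot e, \lnot a.
                ○ open, literals {a=0, d=0, e=1, f=1}.
              branch 2.1.2.2 (add (b \to e)):
                (b \to e): β-rule — branch into \lnot b  //  e.
                  branch 2.1.2.2.1 (add \lnot b):
                    ○ open, literals {a=0, b=0, d=0, f=1}.
                  branch 2.1.2.2.2 (add e):
                    ○ open, literals {a=0, d=0, e=1, f=1}.
      branch 2.2 (add \lnot \lnot d, \lnot f):
        × closes — contains both d and \lnot d.
3 branches closed, 5 open.
Each open branch fixes some atoms; the unmentioned ones are free. Counting distinct full assignments: branch {a=0, b=1, d=0, f=1} (c, e) contributes 4 new; branch {a=0, b=1, d=0, f=1} (c, e) contributes 0 new; branch {a=0, d=0, e=1, f=1} (b, c) contributes 2 new; branch {a=0, b=0, d=0, f=1} (c, e) contributes 2 new; branch {a=0, d=0, e=1, f=1} (b, c) contributes 0 new. Total: 8.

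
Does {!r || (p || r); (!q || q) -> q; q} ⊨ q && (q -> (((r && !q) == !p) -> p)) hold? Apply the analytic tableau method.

Yes

Initial set: {T (!r || (p || r)); T ((!q || q) -> q); T q; F (q && (q -> (((r && !q) == !p) -> p)))}.
T (!r || (p || r)): β-rule — branch into T !r  //  T (p || r).
  branch 1 (add T !r):
    T ((!q || q) -> q): β-rule — branch into F (!q || q)  //  T q.
      branch 1.1 (add F (!q || q)):
        F (!q || q): α-rule — add F !q, F q.
        × closes — contains both q and !q.
      branch 1.2 (add T q):
        F (q && (q -> (((r && !q) == !p) -> p))): β-rule — branch into F q  //  F (q -> (((r && !q) == !p) -> p)).
          branch 1.2.1 (add F q):
            × closes — contains both q and !q.
          branch 1.2.2 (add F (q -> (((r && !q) == !p) -> p))):
            F (q -> (((r && !q) == !p) -> p)): α-rule — add T q, F (((r && !q) == !p) -> p).
            F (((r && !q) == !p) -> p): α-rule — add T ((r && !q) == !p), F p.
            T ((r && !q) == !p): β-rule — branch into T (r && !q), T !p  //  F (r && !q), F !p.
              branch 1.2.2.1 (add T (r && !q), T !p):
                T (r && !q): α-rule — add T r, T !q.
                × closes — contains both r and !r.
              branch 1.2.2.2 (add F (r && !q), F !p):
                × closes — contains both p and !p.
  branch 2 (add T (p || r)):
    T ((!q || q) -> q): β-rule — branch into F (!q || q)  //  T q.
      branch 2.1 (add F (!q || q)):
        F (!q || q): α-rule — add F !q, F q.
        × closes — contains both q and !q.
      branch 2.2 (add T q):
        F (q && (q -> (((r && !q) == !p) -> p))): β-rule — branch into F q  //  F (q -> (((r && !q) == !p) -> p)).
          branch 2.2.1 (add F q):
            × closes — contains both q and !q.
          branch 2.2.2 (add F (q -> (((r && !q) == !p) -> p))):
            F (q -> (((r && !q) == !p) -> p)): α-rule — add T q, F (((r && !q) == !p) -> p).
            F (((r && !q) == !p) -> p): α-rule — add T ((r && !q) == !p), F p.
            T (p || r): β-rule — branch into T p  //  T r.
              branch 2.2.2.1 (add T p):
                × closes — contains both p and !p.
              branch 2.2.2.2 (add T r):
                T ((r && !q) == !p): β-rule — branch into T (r && !q), T !p  //  F (r && !q), F !p.
                  branch 2.2.2.2.1 (add T (r && !q), T !p):
                    T (r && !q): α-rule — add T r, T !q.
                    × closes — contains both q and !q.
                  branch 2.2.2.2.2 (add F (r && !q), F !p):
                    × closes — contains both p and !p.
All 9 branches close.
Every branch closed, so the premises entail the conclusion.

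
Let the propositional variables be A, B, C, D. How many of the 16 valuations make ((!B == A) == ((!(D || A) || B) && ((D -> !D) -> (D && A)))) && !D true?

Initial set: {T (((!B == A) == ((!(D || A) || B) && ((D -> !D) -> (D && A)))) && !D)}.
T (((!B == A) == ((!(D || A) || B) && ((D -> !D) -> (D && A)))) && !D): α-rule — add T ((!B == A) == ((!(D || A) || B) && ((D -> !D) -> (D && A)))), T !D.
T ((!B == A) == ((!(D || A) || B) && ((D -> !D) -> (D && A)))): β-rule — branch into T (!B == A), T ((!(D || A) || B) && ((D -> !D) -> (D && A)))  //  F (!B == A), F ((!(D || A) || B) && ((D -> !D) -> (D && A))).
  branch 1 (add T (!B == A), T ((!(D || A) || B) && ((D -> !D) -> (D && A)))):
    T ((!(D || A) || B) && ((D -> !D) -> (D && A))): α-rule — add T (!(D || A) || B), T ((D -> !D) -> (D && A)).
    T (!B == A): β-rule — branch into T !B, T A  //  F !B, F A.
      branch 1.1 (add T !B, T A):
        T (!(D || A) || B): β-rule — branch into T !(D || A)  //  T B.
          branch 1.1.1 (add T !(D || A)):
            T !(D || A): α-rule — add F D, F A.
            × closes — contains both A and !A.
          branch 1.1.2 (add T B):
            × closes — contains both B and !B.
      branch 1.2 (add F !B, F A):
        T (!(D || A) || B): β-rule — branch into T !(D || A)  //  T B.
          branch 1.2.1 (add T !(D || A)):
            T !(D || A): α-rule — add F D, F A.
            T ((D -> !D) -> (D && A)): β-rule — branch into F (D -> !D)  //  T (D && A).
              branch 1.2.1.1 (add F (D -> !D)):
                F (D -> !D): α-rule — add T D, F !D.
                × closes — contains both D and !D.
              branch 1.2.1.2 (add T (D && A)):
                T (D && A): α-rule — add T D, T A.
                × closes — contains both D and !D.
          branch 1.2.2 (add T B):
            T ((D -> !D) -> (D && A)): β-rule — branch into F (D -> !D)  //  T (D && A).
              branch 1.2.2.1 (add F (D -> !D)):
                F (D -> !D): α-rule — add T D, F !D.
                × closes — contains both D and !D.
              branch 1.2.2.2 (add T (D && A)):
                T (D && A): α-rule — add T D, T A.
                × closes — contains both D and !D.
  branch 2 (add F (!B == A), F ((!(D || A) || B) && ((D -> !D) -> (D && A)))):
    F (!B == A): β-rule — branch into T !B, F A  //  F !B, T A.
      branch 2.1 (add T !B, F A):
        F ((!(D || A) || B) && ((D -> !D) -> (D && A))): β-rule — branch into F (!(D || A) || B)  //  F ((D -> !D) -> (D && A)).
          branch 2.1.1 (add F (!(D || A) || B)):
            F (!(D || A) || B): α-rule — add F !(D || A), F B.
            F !(D || A): β-rule — branch into T D  //  T A.
              branch 2.1.1.1 (add T D):
                × closes — contains both D and !D.
              branch 2.1.1.2 (add T A):
                × closes — contains both A and !A.
          branch 2.1.2 (add F ((D -> !D) -> (D && A))):
            F ((D -> !D) -> (D && A)): α-rule — add T (D -> !D), F (D && A).
            T (D -> !D): β-rule — branch into F D  //  T !D.
              branch 2.1.2.1 (add F D):
                F (D && A): β-rule — branch into F D  //  F A.
                  branch 2.1.2.1.1 (add F D):
                    ○ open, literals {A=false, B=false, D=false}.
                  branch 2.1.2.1.2 (add F A):
                    ○ open, literals {A=false, B=false, D=false}.
              branch 2.1.2.2 (add T !D):
                F (D && A): β-rule — branch into F D  //  F A.
                  branch 2.1.2.2.1 (add F D):
                    ○ open, literals {A=false, B=false, D=false}.
                  branch 2.1.2.2.2 (add F A):
                    ○ open, literals {A=false, B=false, D=false}.
      branch 2.2 (add F !B, T A):
        F ((!(D || A) || B) && ((D -> !D) -> (D && A))): β-rule — branch into F (!(D || A) || B)  //  F ((D -> !D) -> (D && A)).
          branch 2.2.1 (add F (!(D || A) || B)):
            F (!(D || A) || B): α-rule — add F !(D || A), F B.
            × closes — contains both B and !B.
          branch 2.2.2 (add F ((D -> !D) -> (D && A))):
            F ((D -> !D) -> (D && A)): α-rule — add T (D -> !D), F (D && A).
            T (D -> !D): β-rule — branch into F D  //  T !D.
              branch 2.2.2.1 (add F D):
                F (D && A): β-rule — branch into F D  //  F A.
                  branch 2.2.2.1.1 (add F D):
                    ○ open, literals {A=true, B=true, D=false}.
                  branch 2.2.2.1.2 (add F A):
                    × closes — contains both A and !A.
              branch 2.2.2.2 (add T !D):
                F (D && A): β-rule — branch into F D  //  F A.
                  branch 2.2.2.2.1 (add F D):
                    ○ open, literals {A=true, B=true, D=false}.
                  branch 2.2.2.2.2 (add F A):
                    × closes — contains both A and !A.
11 branches closed, 6 open.
Each open branch fixes some atoms; the unmentioned ones are free. Counting distinct full assignments: branch {A=false, B=false, D=false} (C) contributes 2 new; branch {A=false, B=false, D=false} (C) contributes 0 new; branch {A=false, B=false, D=false} (C) contributes 0 new; branch {A=false, B=false, D=false} (C) contributes 0 new; branch {A=true, B=true, D=false} (C) contributes 2 new; branch {A=true, B=true, D=false} (C) contributes 0 new. Total: 4.

4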